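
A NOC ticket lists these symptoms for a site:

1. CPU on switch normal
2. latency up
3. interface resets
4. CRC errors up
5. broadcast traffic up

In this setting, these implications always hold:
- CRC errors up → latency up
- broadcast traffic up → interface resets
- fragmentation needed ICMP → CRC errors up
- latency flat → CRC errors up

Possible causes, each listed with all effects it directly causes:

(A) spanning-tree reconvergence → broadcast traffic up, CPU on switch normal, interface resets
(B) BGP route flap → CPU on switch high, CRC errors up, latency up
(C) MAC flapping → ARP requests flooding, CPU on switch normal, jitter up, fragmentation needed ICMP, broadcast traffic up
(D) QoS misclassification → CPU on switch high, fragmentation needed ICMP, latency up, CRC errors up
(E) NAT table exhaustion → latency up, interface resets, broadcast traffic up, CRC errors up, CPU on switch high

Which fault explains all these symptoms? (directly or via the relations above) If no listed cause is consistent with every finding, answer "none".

C

Per-candidate check:
(A) spanning-tree reconvergence — CPU on switch normal +; latency up -; interface resets +; CRC errors up -; broadcast traffic up +
(B) BGP route flap — CPU on switch normal -; latency up +; interface resets -; CRC errors up +; broadcast traffic up -
(C) MAC flapping — accounts for every observation (latency up via fragmentation needed ICMP → CRC errors up → latency up)
(D) QoS misclassification — CPU on switch normal -; latency up +; interface resets -; CRC errors up +; broadcast traffic up -
(E) NAT table exhaustion — CPU on switch normal -; latency up +; interface resets +; CRC errors up +; broadcast traffic up +
(C) is the only candidate with no mismatches.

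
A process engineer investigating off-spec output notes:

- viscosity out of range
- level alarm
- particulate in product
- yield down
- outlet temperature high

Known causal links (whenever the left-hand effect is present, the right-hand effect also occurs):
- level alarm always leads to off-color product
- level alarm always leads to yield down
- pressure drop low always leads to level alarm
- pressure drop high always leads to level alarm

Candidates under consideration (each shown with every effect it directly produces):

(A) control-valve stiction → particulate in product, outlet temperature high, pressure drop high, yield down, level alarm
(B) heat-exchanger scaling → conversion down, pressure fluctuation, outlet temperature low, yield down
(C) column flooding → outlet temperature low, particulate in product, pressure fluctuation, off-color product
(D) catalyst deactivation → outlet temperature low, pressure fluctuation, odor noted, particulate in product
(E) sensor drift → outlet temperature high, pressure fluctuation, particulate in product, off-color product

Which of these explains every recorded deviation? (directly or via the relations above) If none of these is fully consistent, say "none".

none

For each candidate, compare predicted effects to what was observed:
(A) control-valve stiction — viscosity out of range miss; level alarm match; particulate in product match; yield down match; outlet temperature high match
(B) heat-exchanger scaling — viscosity out of range miss; level alarm miss; particulate in product miss; yield down match; outlet temperature high miss
(C) column flooding — viscosity out of range miss; level alarm miss; particulate in product match; yield down miss; outlet temperature high miss
(D) catalyst deactivation — viscosity out of range miss; level alarm miss; particulate in product match; yield down miss; outlet temperature high miss
(E) sensor drift — does not account for viscosity out of range, level alarm, yield down
No candidate is consistent with all observations.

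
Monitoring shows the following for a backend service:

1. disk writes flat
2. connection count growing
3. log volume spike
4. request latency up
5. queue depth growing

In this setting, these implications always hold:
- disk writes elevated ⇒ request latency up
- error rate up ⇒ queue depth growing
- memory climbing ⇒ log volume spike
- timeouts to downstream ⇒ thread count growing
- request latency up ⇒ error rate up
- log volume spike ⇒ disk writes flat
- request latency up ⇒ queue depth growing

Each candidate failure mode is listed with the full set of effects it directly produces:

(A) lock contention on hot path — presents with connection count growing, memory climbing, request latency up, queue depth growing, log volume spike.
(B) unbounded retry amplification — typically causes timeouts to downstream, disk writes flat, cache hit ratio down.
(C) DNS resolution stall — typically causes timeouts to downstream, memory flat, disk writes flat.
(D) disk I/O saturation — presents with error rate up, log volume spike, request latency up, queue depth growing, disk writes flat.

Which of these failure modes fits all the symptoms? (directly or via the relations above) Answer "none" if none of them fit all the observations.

A

Testing each hypothesis:
(A) lock contention on hot path — accounts for every observation (disk writes flat through log volume spike → disk writes flat)
(B) unbounded retry amplification — does not account for connection count growing, log volume spike, request latency up, queue depth growing
(C) DNS resolution stall — does not account for connection count growing, log volume spike, request latency up, queue depth growing
(D) disk I/O saturation — does not account for connection count growing
(A) is the only candidate with no mismatches.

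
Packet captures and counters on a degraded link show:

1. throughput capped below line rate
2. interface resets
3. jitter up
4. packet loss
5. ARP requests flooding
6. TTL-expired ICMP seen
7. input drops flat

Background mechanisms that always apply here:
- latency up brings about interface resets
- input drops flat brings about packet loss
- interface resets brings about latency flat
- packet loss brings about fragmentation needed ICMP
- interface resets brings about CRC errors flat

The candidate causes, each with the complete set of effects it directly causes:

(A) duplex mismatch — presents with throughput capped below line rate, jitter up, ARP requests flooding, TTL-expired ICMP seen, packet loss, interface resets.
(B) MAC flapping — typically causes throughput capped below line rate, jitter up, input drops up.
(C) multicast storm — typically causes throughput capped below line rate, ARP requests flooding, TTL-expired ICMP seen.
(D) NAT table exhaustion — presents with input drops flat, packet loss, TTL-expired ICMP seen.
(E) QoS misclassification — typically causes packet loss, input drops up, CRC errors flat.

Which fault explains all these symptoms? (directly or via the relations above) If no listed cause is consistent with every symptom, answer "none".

Testing each hypothesis:
(A) duplex mismatch — throughput capped below line rate yes; interface resets yes; jitter up yes; packet loss yes; ARP requests flooding yes; TTL-expired ICMP seen yes; input drops flat NO
(B) MAC flapping — fails on interface resets, packet loss, ARP requests flooding, TTL-expired ICMP seen, input drops flat (predicts input drops up, not input drops flat)
(C) multicast storm — does not account for interface resets, jitter up, packet loss, input drops flat
(D) NAT table exhaustion — throughput capped below line rate NO; interface resets NO; jitter up NO; packet loss yes; ARP requests flooding NO; TTL-expired ICMP seen yes; input drops flat yes
(E) QoS misclassification — throughput capped below line rate NO; interface resets NO; jitter up NO; packet loss yes; ARP requests flooding NO; TTL-expired ICMP seen NO; input drops flat NO
Every candidate fails on at least one observation.

none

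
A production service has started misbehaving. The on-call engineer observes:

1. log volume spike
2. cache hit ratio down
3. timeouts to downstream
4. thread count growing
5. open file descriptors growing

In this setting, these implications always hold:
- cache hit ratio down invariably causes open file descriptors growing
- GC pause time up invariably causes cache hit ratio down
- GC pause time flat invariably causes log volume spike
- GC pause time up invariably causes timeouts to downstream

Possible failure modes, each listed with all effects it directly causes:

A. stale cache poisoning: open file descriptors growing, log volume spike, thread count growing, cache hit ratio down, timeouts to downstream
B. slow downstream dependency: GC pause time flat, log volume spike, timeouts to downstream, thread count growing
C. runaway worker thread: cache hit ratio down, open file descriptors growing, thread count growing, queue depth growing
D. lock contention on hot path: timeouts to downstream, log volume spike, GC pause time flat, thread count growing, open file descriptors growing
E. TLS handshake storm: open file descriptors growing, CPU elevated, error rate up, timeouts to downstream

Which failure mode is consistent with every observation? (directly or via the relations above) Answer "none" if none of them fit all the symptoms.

A

Checking each candidate against the observations:
(A) stale cache poisoning — accounts for every observation
(B) slow downstream dependency — log volume spike ✓; cache hit ratio down ✗; timeouts to downstream ✓; thread count growing ✓; open file descriptors growing ✗
(C) runaway worker thread — log volume spike ✗; cache hit ratio down ✓; timeouts to downstream ✗; thread count growing ✓; open file descriptors growing ✓
(D) lock contention on hot path — log volume spike ✓; cache hit ratio down ✗; timeouts to downstream ✓; thread count growing ✓; open file descriptors growing ✓
(E) TLS handshake storm — does not account for log volume spike, cache hit ratio down, thread count growing
Only (A) is consistent with every observation.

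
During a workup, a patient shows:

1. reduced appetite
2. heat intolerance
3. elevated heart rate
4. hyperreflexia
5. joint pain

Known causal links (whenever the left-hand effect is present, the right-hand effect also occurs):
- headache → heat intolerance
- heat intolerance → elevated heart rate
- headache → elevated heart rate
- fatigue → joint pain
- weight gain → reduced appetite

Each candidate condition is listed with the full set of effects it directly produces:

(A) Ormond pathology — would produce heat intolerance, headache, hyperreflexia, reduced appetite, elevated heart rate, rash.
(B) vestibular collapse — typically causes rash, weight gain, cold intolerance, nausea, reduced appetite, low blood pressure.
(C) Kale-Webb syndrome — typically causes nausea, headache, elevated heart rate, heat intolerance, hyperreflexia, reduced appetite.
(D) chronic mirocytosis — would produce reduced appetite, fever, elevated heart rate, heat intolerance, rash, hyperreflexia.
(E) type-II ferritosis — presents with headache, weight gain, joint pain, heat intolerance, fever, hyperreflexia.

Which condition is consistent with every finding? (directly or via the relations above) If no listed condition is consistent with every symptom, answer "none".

Per-candidate check:
(A) Ormond pathology — does not account for joint pain
(B) vestibular collapse — fails on heat intolerance, elevated heart rate, hyperreflexia, joint pain (predicts cold intolerance, not heat intolerance)
(C) Kale-Webb syndrome — does not account for joint pain
(D) chronic mirocytosis — reduced appetite yes; heat intolerance yes; elevated heart rate yes; hyperreflexia yes; joint pain NO
(E) type-II ferritosis — reduced appetite yes (through weight gain → reduced appetite); heat intolerance yes; elevated heart rate yes (through heat intolerance → elevated heart rate); hyperreflexia yes; joint pain yes
Only (E) is consistent with every observation.

E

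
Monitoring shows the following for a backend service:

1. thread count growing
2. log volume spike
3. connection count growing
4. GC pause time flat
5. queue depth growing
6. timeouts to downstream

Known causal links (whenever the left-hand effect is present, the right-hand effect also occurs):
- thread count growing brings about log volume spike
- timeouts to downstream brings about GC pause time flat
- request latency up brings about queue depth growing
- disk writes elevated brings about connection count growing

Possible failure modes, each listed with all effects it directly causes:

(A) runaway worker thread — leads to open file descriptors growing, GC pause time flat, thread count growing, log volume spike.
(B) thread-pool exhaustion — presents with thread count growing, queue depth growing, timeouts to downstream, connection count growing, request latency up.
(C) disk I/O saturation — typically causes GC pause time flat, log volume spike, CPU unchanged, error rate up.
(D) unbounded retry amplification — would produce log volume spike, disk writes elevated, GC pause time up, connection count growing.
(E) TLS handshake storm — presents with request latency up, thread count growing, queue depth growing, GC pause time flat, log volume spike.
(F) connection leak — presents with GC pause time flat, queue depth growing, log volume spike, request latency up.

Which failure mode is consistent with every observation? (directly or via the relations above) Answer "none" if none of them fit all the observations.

Checking each candidate against the observations:
(A) runaway worker thread — does not account for connection count growing, queue depth growing, timeouts to downstream
(B) thread-pool exhaustion — thread count growing yes; log volume spike yes (by thread count growing → log volume spike); connection count growing yes; GC pause time flat yes (by timeouts to downstream → GC pause time flat); queue depth growing yes; timeouts to downstream yes
(C) disk I/O saturation — thread count growing NO; log volume spike yes; connection count growing NO; GC pause time flat yes; queue depth growing NO; timeouts to downstream NO
(D) unbounded retry amplification — thread count growing NO; log volume spike yes; connection count growing yes; GC pause time flat NO; queue depth growing NO; timeouts to downstream NO
(E) TLS handshake storm — does not account for connection count growing, timeouts to downstream
(F) connection leak — does not account for thread count growing, connection count growing, timeouts to downstream
(B) is the only candidate with no mismatches.

B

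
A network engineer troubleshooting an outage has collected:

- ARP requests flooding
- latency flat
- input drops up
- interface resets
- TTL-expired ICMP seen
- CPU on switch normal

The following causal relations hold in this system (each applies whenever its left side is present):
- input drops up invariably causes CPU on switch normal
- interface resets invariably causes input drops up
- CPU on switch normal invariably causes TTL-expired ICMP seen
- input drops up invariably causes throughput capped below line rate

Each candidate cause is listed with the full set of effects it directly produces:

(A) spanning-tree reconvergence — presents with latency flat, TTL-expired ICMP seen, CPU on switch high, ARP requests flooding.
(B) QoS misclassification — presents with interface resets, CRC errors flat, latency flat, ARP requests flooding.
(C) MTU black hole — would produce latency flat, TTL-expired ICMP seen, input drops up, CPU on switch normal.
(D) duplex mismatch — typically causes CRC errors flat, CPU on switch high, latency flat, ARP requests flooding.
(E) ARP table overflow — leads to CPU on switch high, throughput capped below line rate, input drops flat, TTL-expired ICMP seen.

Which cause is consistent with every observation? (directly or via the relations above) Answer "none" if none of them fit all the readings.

B

For each candidate, compare predicted effects to what was observed:
(A) spanning-tree reconvergence — ARP requests flooding yes; latency flat yes; input drops up NO; interface resets NO; TTL-expired ICMP seen yes; CPU on switch normal NO
(B) QoS misclassification — accounts for every observation (input drops up via interface resets → input drops up)
(C) MTU black hole — does not account for ARP requests flooding, interface resets
(D) duplex mismatch — fails on input drops up, interface resets, TTL-expired ICMP seen, CPU on switch normal (predicts CPU on switch high, not CPU on switch normal)
(E) ARP table overflow — fails on ARP requests flooding, latency flat, input drops up, interface resets, CPU on switch normal (predicts input drops flat, not input drops up; predicts CPU on switch high, not CPU on switch normal)
(B) alone accounts for all the evidence.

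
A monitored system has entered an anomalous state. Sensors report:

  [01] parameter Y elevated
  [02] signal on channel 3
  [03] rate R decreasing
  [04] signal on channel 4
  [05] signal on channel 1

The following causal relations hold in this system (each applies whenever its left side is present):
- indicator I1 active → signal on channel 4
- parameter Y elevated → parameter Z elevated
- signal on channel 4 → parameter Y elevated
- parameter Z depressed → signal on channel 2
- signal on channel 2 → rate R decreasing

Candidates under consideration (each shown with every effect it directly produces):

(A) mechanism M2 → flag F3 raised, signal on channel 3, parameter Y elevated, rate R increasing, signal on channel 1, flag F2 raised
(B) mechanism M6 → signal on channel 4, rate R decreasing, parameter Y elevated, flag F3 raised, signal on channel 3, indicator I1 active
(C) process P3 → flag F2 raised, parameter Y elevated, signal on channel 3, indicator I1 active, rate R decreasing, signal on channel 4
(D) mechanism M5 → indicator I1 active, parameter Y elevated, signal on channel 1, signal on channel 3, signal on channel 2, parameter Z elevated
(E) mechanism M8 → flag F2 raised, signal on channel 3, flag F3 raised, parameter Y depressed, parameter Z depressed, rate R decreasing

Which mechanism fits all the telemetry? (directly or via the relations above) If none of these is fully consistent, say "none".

For each candidate, compare predicted effects to what was observed:
(A) mechanism M2 — fails on rate R decreasing, signal on channel 4 (predicts rate R increasing, not rate R decreasing)
(B) mechanism M6 — does not account for signal on channel 1
(C) process P3 — parameter Y elevated +; signal on channel 3 +; rate R decreasing +; signal on channel 4 +; signal on channel 1 -
(D) mechanism M5 — parameter Y elevated +; signal on channel 3 +; rate R decreasing + (by signal on channel 2 → rate R decreasing); signal on channel 4 + (by indicator I1 active → signal on channel 4); signal on channel 1 +
(E) mechanism M8 — fails on parameter Y elevated, signal on channel 4, signal on channel 1 (predicts parameter Y depressed, not parameter Y elevated)
Only (D) is consistent with every observation.

D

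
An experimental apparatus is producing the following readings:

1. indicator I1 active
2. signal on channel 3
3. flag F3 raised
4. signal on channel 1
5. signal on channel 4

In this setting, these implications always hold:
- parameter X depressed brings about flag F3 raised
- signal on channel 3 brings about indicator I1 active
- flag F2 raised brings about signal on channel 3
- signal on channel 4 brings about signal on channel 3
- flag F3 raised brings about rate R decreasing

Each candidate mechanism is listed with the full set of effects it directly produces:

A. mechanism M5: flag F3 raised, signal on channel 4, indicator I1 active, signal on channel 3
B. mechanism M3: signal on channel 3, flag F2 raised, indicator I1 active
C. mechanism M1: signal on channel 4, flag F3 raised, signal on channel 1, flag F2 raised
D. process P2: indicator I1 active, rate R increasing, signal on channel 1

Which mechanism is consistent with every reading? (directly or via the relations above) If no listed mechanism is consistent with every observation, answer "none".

C

Checking each candidate against the observations:
(A) mechanism M5 — indicator I1 active ✓; signal on channel 3 ✓; flag F3 raised ✓; signal on channel 1 ✗; signal on channel 4 ✓
(B) mechanism M3 — indicator I1 active ✓; signal on channel 3 ✓; flag F3 raised ✗; signal on channel 1 ✗; signal on channel 4 ✗
(C) mechanism M1 — accounts for every observation (indicator I1 active by signal on channel 4 → signal on channel 3 → indicator I1 active)
(D) process P2 — indicator I1 active ✓; signal on channel 3 ✗; flag F3 raised ✗; signal on channel 1 ✓; signal on channel 4 ✗
Only (C) is consistent with every observation.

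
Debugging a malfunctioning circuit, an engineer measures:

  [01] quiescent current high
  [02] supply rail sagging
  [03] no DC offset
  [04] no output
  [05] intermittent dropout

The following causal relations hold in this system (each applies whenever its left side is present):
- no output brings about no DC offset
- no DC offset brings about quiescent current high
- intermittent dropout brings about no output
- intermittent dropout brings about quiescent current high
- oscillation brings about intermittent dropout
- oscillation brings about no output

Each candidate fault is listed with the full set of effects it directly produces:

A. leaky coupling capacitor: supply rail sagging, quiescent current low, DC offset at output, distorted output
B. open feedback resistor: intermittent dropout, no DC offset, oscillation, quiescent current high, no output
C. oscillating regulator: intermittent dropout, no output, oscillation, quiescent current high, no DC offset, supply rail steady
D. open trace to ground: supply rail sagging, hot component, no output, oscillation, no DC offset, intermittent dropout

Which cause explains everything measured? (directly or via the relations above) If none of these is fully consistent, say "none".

Checking each candidate against the observations:
(A) leaky coupling capacitor — quiescent current high miss; supply rail sagging match; no DC offset miss; no output miss; intermittent dropout miss
(B) open feedback resistor — does not account for supply rail sagging
(C) oscillating regulator — quiescent current high match; supply rail sagging miss; no DC offset match; no output match; intermittent dropout match
(D) open trace to ground — accounts for every observation (quiescent current high via no DC offset → quiescent current high)
Only (D) is consistent with every observation.

D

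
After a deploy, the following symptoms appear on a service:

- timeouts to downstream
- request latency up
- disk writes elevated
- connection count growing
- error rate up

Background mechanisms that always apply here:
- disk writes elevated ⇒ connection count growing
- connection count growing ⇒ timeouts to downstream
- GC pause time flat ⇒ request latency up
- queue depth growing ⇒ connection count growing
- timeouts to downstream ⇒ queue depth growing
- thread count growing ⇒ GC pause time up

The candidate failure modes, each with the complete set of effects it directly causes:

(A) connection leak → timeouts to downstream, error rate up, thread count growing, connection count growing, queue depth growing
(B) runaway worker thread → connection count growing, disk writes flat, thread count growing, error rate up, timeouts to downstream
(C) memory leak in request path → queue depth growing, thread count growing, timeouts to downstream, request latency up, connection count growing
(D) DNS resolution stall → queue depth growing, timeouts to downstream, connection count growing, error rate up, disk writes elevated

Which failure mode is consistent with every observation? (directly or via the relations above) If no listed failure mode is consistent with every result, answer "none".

none

For each candidate, compare predicted effects to what was observed:
(A) connection leak — timeouts to downstream match; request latency up miss; disk writes elevated miss; connection count growing match; error rate up match
(B) runaway worker thread — fails on request latency up, disk writes elevated (predicts disk writes flat, not disk writes elevated)
(C) memory leak in request path — does not account for disk writes elevated, error rate up
(D) DNS resolution stall — does not account for request latency up
None of the listed candidates fits everything.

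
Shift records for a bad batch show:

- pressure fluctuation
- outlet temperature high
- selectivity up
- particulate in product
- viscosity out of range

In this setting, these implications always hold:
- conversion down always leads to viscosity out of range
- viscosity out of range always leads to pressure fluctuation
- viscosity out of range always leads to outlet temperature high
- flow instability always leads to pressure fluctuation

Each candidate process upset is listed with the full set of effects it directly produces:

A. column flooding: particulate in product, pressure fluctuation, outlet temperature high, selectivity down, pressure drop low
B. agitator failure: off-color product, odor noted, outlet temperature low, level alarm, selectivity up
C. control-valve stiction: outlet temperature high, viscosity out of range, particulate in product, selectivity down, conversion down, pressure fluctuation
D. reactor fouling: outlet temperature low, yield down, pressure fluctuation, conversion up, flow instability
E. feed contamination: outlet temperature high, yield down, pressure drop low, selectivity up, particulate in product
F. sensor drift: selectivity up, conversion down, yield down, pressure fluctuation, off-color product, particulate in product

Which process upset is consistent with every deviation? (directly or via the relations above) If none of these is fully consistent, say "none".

F

For each candidate, compare predicted effects to what was observed:
(A) column flooding — pressure fluctuation match; outlet temperature high match; selectivity up miss; particulate in product match; viscosity out of range miss
(B) agitator failure — fails on pressure fluctuation, outlet temperature high, particulate in product, viscosity out of range (predicts outlet temperature low, not outlet temperature high)
(C) control-valve stiction — fails on selectivity up (predicts selectivity down, not selectivity up)
(D) reactor fouling — pressure fluctuation match; outlet temperature high miss; selectivity up miss; particulate in product miss; viscosity out of range miss
(E) feed contamination — does not account for pressure fluctuation, viscosity out of range
(F) sensor drift — pressure fluctuation match; outlet temperature high match (via conversion down → viscosity out of range → outlet temperature high); selectivity up match; particulate in product match; viscosity out of range match (via conversion down → viscosity out of range)
Only (F) is consistent with every observation.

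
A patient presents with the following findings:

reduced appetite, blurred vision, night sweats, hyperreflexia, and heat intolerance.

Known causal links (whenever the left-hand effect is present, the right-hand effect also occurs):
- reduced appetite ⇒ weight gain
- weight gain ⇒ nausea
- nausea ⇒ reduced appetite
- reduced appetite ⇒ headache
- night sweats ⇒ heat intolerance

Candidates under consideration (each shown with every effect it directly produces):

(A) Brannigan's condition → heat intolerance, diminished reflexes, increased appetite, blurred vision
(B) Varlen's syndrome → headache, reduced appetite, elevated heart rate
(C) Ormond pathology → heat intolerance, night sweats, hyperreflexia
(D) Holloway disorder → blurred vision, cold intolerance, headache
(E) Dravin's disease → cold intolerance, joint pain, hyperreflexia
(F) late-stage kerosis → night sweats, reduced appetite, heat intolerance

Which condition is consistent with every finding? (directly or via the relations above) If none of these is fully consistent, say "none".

Checking each candidate against the observations:
(A) Brannigan's condition — reduced appetite ✗; blurred vision ✓; night sweats ✗; hyperreflexia ✗; heat intolerance ✓
(B) Varlen's syndrome — does not account for blurred vision, night sweats, hyperreflexia, heat intolerance
(C) Ormond pathology — does not account for reduced appetite, blurred vision
(D) Holloway disorder — reduced appetite ✗; blurred vision ✓; night sweats ✗; hyperreflexia ✗; heat intolerance ✗
(E) Dravin's disease — reduced appetite ✗; blurred vision ✗; night sweats ✗; hyperreflexia ✓; heat intolerance ✗
(F) late-stage kerosis — does not account for blurred vision, hyperreflexia
Every candidate fails on at least one observation.

none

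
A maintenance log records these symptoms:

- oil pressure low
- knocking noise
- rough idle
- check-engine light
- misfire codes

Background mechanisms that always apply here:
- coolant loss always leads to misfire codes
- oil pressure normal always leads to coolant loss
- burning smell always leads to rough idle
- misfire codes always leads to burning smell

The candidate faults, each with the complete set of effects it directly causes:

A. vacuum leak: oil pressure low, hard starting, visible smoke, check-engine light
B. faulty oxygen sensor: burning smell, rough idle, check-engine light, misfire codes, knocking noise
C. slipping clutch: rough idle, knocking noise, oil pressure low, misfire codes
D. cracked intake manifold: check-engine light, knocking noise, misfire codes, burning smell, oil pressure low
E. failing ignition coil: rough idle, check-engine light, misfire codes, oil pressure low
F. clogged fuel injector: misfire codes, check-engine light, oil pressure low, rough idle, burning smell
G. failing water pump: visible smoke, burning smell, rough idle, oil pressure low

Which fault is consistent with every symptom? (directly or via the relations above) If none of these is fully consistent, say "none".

For each candidate, compare predicted effects to what was observed:
(A) vacuum leak — oil pressure low match; knocking noise miss; rough idle miss; check-engine light match; misfire codes miss
(B) faulty oxygen sensor — oil pressure low miss; knocking noise match; rough idle match; check-engine light match; misfire codes match
(C) slipping clutch — does not account for check-engine light
(D) cracked intake manifold — accounts for every observation (rough idle by burning smell → rough idle)
(E) failing ignition coil — oil pressure low match; knocking noise miss; rough idle match; check-engine light match; misfire codes match
(F) clogged fuel injector — oil pressure low match; knocking noise miss; rough idle match; check-engine light match; misfire codes match
(G) failing water pump — does not account for knocking noise, check-engine light, misfire codes
(D) alone accounts for all the evidence.

D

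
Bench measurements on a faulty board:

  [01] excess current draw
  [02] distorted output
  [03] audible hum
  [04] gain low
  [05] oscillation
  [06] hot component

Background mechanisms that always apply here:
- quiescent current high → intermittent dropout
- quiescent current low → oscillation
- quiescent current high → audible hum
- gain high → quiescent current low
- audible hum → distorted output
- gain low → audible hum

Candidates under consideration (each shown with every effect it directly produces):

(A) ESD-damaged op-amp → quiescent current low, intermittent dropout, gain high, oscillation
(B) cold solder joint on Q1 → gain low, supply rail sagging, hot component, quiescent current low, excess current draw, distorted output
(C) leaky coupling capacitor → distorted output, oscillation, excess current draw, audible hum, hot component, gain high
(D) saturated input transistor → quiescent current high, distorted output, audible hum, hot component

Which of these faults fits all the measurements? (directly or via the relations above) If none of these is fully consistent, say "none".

For each candidate, compare predicted effects to what was observed:
(A) ESD-damaged op-amp — fails on excess current draw, distorted output, audible hum, gain low, hot component (predicts gain high, not gain low)
(B) cold solder joint on Q1 — excess current draw +; distorted output +; audible hum + (via gain low → audible hum); gain low +; oscillation + (via quiescent current low → oscillation); hot component +
(C) leaky coupling capacitor — fails on gain low (predicts gain high, not gain low)
(D) saturated input transistor — excess current draw -; distorted output +; audible hum +; gain low -; oscillation -; hot component +
(B) is the only candidate with no mismatches.

B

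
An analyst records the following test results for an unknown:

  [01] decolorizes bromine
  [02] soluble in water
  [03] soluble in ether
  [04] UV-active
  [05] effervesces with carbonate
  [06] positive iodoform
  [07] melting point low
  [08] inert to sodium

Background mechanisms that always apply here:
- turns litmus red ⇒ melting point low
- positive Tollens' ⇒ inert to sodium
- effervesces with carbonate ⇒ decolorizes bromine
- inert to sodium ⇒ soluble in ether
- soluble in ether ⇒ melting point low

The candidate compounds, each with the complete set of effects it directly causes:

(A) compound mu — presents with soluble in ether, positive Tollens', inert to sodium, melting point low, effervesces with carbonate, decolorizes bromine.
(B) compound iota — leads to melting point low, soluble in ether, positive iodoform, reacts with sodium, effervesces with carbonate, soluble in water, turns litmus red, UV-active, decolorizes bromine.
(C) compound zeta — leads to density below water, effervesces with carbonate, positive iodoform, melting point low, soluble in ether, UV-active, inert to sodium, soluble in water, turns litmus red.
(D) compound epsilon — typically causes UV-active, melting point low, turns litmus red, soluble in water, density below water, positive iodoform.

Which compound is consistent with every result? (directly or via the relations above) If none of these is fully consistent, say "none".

C

Per-candidate check:
(A) compound mu — does not account for soluble in water, UV-active, positive iodoform
(B) compound iota — decolorizes bromine +; soluble in water +; soluble in ether +; UV-active +; effervesces with carbonate +; positive iodoform +; melting point low +; inert to sodium -
(C) compound zeta — decolorizes bromine + (through effervesces with carbonate → decolorizes bromine); soluble in water +; soluble in ether +; UV-active +; effervesces with carbonate +; positive iodoform +; melting point low +; inert to sodium +
(D) compound epsilon — decolorizes bromine -; soluble in water +; soluble in ether -; UV-active +; effervesces with carbonate -; positive iodoform +; melting point low +; inert to sodium -
(C) alone accounts for all the evidence.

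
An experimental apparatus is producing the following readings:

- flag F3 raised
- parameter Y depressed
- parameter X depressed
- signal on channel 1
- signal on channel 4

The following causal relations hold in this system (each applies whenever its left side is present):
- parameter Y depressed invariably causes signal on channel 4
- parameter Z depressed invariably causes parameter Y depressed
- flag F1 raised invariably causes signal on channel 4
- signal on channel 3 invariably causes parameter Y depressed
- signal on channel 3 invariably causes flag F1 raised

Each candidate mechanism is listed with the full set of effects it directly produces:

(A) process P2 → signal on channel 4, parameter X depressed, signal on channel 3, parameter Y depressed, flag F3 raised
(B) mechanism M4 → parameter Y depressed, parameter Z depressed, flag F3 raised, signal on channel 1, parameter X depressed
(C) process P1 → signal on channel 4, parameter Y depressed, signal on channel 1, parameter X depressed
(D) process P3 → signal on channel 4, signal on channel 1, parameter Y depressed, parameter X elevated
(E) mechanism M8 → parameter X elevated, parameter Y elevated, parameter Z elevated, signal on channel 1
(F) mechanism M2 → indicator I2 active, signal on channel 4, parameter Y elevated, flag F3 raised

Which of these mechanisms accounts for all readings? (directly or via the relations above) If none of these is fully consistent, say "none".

Per-candidate check:
(A) process P2 — does not account for signal on channel 1
(B) mechanism M4 — flag F3 raised match; parameter Y depressed match; parameter X depressed match; signal on channel 1 match; signal on channel 4 match (by parameter Y depressed → signal on channel 4)
(C) process P1 — does not account for flag F3 raised
(D) process P3 — flag F3 raised miss; parameter Y depressed match; parameter X depressed miss; signal on channel 1 match; signal on channel 4 match
(E) mechanism M8 — fails on flag F3 raised, parameter Y depressed, parameter X depressed, signal on channel 4 (predicts parameter Y elevated, not parameter Y depressed; predicts parameter X elevated, not parameter X depressed)
(F) mechanism M2 — flag F3 raised match; parameter Y depressed miss; parameter X depressed miss; signal on channel 1 miss; signal on channel 4 match
(B) alone accounts for all the evidence.

B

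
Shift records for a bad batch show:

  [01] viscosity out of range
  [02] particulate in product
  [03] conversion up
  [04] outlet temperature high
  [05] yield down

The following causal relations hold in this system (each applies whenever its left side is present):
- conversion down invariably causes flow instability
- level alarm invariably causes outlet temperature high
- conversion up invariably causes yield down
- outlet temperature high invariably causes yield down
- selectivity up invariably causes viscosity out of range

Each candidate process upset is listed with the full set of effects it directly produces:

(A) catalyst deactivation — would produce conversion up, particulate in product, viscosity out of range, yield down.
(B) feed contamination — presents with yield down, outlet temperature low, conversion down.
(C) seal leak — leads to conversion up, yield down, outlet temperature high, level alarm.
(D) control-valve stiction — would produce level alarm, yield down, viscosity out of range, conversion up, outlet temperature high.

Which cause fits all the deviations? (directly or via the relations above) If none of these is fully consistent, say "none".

For each candidate, compare predicted effects to what was observed:
(A) catalyst deactivation — does not account for outlet temperature high
(B) feed contamination — viscosity out of range -; particulate in product -; conversion up -; outlet temperature high -; yield down +
(C) seal leak — does not account for viscosity out of range, particulate in product
(D) control-valve stiction — viscosity out of range +; particulate in product -; conversion up +; outlet temperature high +; yield down +
No candidate is consistent with all observations.

none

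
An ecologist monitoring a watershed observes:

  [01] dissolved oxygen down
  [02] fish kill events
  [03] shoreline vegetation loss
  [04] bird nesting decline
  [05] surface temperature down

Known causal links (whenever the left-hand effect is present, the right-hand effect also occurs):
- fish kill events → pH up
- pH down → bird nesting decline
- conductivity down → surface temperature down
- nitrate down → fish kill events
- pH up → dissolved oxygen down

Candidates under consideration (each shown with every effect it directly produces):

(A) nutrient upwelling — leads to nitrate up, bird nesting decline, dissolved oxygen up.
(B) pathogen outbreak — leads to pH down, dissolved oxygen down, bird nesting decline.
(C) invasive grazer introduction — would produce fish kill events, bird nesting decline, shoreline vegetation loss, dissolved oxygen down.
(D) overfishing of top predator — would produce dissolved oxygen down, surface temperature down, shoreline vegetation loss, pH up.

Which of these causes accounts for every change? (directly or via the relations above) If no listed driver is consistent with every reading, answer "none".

Per-candidate check:
(A) nutrient upwelling — dissolved oxygen down -; fish kill events -; shoreline vegetation loss -; bird nesting decline +; surface temperature down -
(B) pathogen outbreak — dissolved oxygen down +; fish kill events -; shoreline vegetation loss -; bird nesting decline +; surface temperature down -
(C) invasive grazer introduction — dissolved oxygen down +; fish kill events +; shoreline vegetation loss +; bird nesting decline +; surface temperature down -
(D) overfishing of top predator — dissolved oxygen down +; fish kill events -; shoreline vegetation loss +; bird nesting decline -; surface temperature down +
Every candidate fails on at least one observation.

none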